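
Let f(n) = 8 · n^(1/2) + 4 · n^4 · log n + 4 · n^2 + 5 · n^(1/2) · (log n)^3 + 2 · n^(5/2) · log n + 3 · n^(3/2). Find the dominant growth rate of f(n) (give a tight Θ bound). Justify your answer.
f(n) ∈ Θ(n^4 · log n)

Compare the terms by growth order. For large n, n^a · (log n)^b dominates n^a' · (log n)^b' iff a > a', or (a = a' and b > b'). Ranking the 6 terms shows the dominant one is 4 · n^4 · log n. Hence f(n) ∈ Θ(n^4 · log n).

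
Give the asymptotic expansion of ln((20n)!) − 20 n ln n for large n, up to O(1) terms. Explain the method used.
ln((20n)!) − 20 n ln n = 20(ln 20 − 1) n + (1/2) ln(2π·20n) + O(1/n)

Stirling: ln((20n)!) = 20n ln(20n) − 20n + (1/2) ln(2π·20n) + O(1/n).
Since 20n ln(20n) = 20n ln n + 20n ln 20, subtracting 20n ln n cancels the n ln n term exactly. What remains is 20(ln 20 − 1) n + (1/2) ln(2π·20n) + O(1/n).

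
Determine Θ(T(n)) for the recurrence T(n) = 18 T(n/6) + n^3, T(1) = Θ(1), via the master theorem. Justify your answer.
T(n) = Θ(n^3)

log_6 18 ≈ 1.613. f(n) = n^3 dominates n^(log_6 18) since 3 > 1.613, and the regularity condition a·f(n/b) = 18·(n/6)^3 = (18/216)·n^3 ≤ c·f(n) holds with c = 18/216 ≈ 0.0833 < 1. So this is Case 3: T(n) = Θ(f(n)) = Θ(n^3).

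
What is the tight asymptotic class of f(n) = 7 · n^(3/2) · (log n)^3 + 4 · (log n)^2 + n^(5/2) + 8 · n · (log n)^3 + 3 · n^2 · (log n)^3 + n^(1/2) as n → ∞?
f(n) ∈ Θ(n^(5/2))

Compare the terms by growth order. For large n, n^a · (log n)^b dominates n^a' · (log n)^b' iff a > a', or (a = a' and b > b'). Ranking the 6 terms shows the dominant one is n^(5/2). Hence f(n) ∈ Θ(n^(5/2)).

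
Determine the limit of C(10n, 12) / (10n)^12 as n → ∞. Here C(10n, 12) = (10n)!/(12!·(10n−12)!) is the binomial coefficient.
lim = 1/12! = 1/479001600

With N = 10n → ∞: C(N, 12) / N^12 = [N(N−1)…(N−11)] / (12! · N^12) = (1/12!) · 1 · (1 − 1/(10n)) · … · (1 − 11/(10n)). Each factor → 1 as N → ∞, so the limit is 1/12! = 1/479001600.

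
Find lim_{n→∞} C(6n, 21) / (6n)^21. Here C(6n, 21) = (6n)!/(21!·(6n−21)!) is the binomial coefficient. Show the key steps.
lim = 1/21! = 1/51090942171709440000

With N = 6n → ∞: C(N, 21) / N^21 = [N(N−1)…(N−20)] / (21! · N^21) = (1/21!) · 1 · (1 − 1/(6n)) · … · (1 − 20/(6n)). Each factor → 1 as N → ∞, so the limit is 1/21! = 1/51090942171709440000.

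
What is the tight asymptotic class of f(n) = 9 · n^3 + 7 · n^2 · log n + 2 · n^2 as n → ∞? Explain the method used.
f(n) ∈ Θ(n^3)

Compare the terms by growth order. For large n, n^a · (log n)^b dominates n^a' · (log n)^b' iff a > a', or (a = a' and b > b'). Ranking the 3 terms shows the dominant one is 9 · n^3. Hence f(n) ∈ Θ(n^3).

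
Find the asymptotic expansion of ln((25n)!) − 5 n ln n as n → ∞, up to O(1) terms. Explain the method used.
ln((25n)!) − 5 n ln n = 20 n ln n + 25(ln 25 − 1) n + (1/2) ln(2π·25n) + O(1/n)

Stirling: ln((25n)!) = 25n ln(25n) − 25n + (1/2) ln(2π·25n) + O(1/n).
Expand 25n ln(25n) = 25n (ln n + ln 25) = 25n ln n + 25n ln 25.
Subtract 5n ln n: leading term is (25 − 5) n ln n = 20 n ln n. The next term is 25n ln 25 − 25n = 25(ln 25 − 1) n. Then the (1/2) ln(2π·25n) correction.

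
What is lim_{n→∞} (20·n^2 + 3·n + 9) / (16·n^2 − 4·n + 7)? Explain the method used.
lim = 20/16 = 5/4

For large n the leading n^2 terms dominate both numerator and denominator. Dividing top and bottom by n^2, every other term tends to 0, leaving 20/16 = 5/4.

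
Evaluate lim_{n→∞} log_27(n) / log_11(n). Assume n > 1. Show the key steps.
lim = ln(11) / ln(27) = log_27(11)

Change of base: log_27(n) = ln n / ln 27 and log_11(n) = ln n / ln 11. The ratio is (ln n / ln 27) · (ln 11 / ln n) = ln 11 / ln 27, a constant independent of n. So the limit is ln 11 / ln 27 = log_27(11).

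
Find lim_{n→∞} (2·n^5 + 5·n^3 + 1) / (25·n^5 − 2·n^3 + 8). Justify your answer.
lim = 2/25

For large n the leading n^5 terms dominate both numerator and denominator. Dividing top and bottom by n^5, every other term tends to 0, leaving 2/25.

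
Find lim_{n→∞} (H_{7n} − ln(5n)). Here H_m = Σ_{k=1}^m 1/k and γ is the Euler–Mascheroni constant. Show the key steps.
lim = ln(7/5) + γ

By Euler-Maclaurin, H_m = ln m + γ + O(1/m). So
  H_{7n} − ln(5n) = ln(7n) + γ − ln(5n) + O(1/n)
                       = ln(7/5) + γ + O(1/n).
Hence the limit is ln(7/5) + γ.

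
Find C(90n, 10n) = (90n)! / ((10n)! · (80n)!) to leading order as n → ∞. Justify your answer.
C(90n, 10n) ~ (387420489/16777216)^(10n) · sqrt(9/(16π·10n))

Write N = 10n. Apply Stirling to each factorial:
  (9N)! ~ sqrt(2π·9N) · (9N/e)^(9N),
  N! ~ sqrt(2π N) · (N/e)^N,
  (8N)! ~ sqrt(2π·8N) · (8N/e)^(8N).
The exponential factors combine to (9N)^(9N) / (N^N · (8N)^(8N)) = 9^(9N)/8^(8N) = (9^9/8^8)^N = (387420489/16777216)^N.
The square-root prefactors combine to sqrt(2π·9N) / (sqrt(2π N)·sqrt(2π·8N)) = sqrt(9 / (2π·8·N)) = sqrt(9/(16π·10n)).
Substituting N = 10n: C(90n, 10n) ~ (387420489/16777216)^(10n) · sqrt(9/(16π·10n)).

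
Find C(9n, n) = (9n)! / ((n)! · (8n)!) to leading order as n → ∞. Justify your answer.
C(9n, n) ~ (387420489/16777216)^(n) · sqrt(9/(16π·n))

Write N = n. Apply Stirling to each factorial:
  (9N)! ~ sqrt(2π·9N) · (9N/e)^(9N),
  N! ~ sqrt(2π N) · (N/e)^N,
  (8N)! ~ sqrt(2π·8N) · (8N/e)^(8N).
The exponential factors combine to (9N)^(9N) / (N^N · (8N)^(8N)) = 9^(9N)/8^(8N) = (9^9/8^8)^N = (387420489/16777216)^N.
The square-root prefactors combine to sqrt(2π·9N) / (sqrt(2π N)·sqrt(2π·8N)) = sqrt(9 / (2π·8·N)) = sqrt(9/(16π·n)).
Substituting N = n: C(9n, n) ~ (387420489/16777216)^(n) · sqrt(9/(16π·n)).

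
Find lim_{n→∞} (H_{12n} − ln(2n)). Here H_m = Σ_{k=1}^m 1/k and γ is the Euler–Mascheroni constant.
lim = ln 6 + γ

By Euler-Maclaurin, H_m = ln m + γ + O(1/m). So
  H_{12n} − ln(2n) = ln(12n) + γ − ln(2n) + O(1/n)
                       = ln(12/2) + γ + O(1/n).
Hence the limit is ln(12/2) + γ (= ln 6).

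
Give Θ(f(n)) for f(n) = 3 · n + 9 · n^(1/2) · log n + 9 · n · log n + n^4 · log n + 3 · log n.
f(n) ∈ Θ(n^4 · log n)

Compare the terms by growth order. For large n, n^a · (log n)^b dominates n^a' · (log n)^b' iff a > a', or (a = a' and b > b'). Ranking the 5 terms shows the dominant one is n^4 · log n. Hence f(n) ∈ Θ(n^4 · log n).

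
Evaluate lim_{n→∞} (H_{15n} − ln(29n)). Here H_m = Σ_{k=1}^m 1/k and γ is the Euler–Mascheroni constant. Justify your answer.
lim = ln(15/29) + γ

By Euler-Maclaurin, H_m = ln m + γ + O(1/m). So
  H_{15n} − ln(29n) = ln(15n) + γ − ln(29n) + O(1/n)
                       = ln(15/29) + γ + O(1/n).
Hence the limit is ln(15/29) + γ.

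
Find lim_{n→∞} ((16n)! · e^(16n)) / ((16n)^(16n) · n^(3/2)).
lim = 0

Stirling: (16n)! ~ sqrt(2π·16n) · (16n/e)^(16n). Hence
  (16n)! · e^(16n) / (16n)^(16n) ~ sqrt(2π·16n).
Dividing by n^(3/2): sqrt(2π·16n) / n^(3/2) = sqrt(2π·16) · n^((1−3)/2), so the expression behaves like sqrt(2π·16) · n^((1−3)/2) → 0.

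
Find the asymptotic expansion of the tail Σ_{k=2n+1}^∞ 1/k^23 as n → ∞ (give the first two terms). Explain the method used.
Σ_{k>2n} 1/k^23 = 1/(22 · (2n)^22) − 1/(2 · (2n)^23) + O(1/(2n)^24)

Compare to the integral: ∫_{2n}^∞ x^(−23) dx = [−x^(−22)/22]_{2n}^∞ = 1/((23−1)·(2n)^22). The Euler-Maclaurin correction adds −f(2n)/2 = −1/(2·(2n)^23). Euler-Maclaurin then gives
  Σ_{k>2n} 1/k^23 = ∫_{2n}^∞ dx/x^23 − 1/(2·(2n)^23) + O(1/(2n)^24).
(Equivalently this is ζ(23) − Σ_{k≤2n} 1/k^23.)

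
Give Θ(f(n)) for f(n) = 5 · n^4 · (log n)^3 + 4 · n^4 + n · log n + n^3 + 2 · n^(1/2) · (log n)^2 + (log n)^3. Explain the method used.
f(n) ∈ Θ(n^4 · (log n)^3)

Compare the terms by growth order. For large n, n^a · (log n)^b dominates n^a' · (log n)^b' iff a > a', or (a = a' and b > b'). Ranking the 6 terms shows the dominant one is 5 · n^4 · (log n)^3. Hence f(n) ∈ Θ(n^4 · (log n)^3).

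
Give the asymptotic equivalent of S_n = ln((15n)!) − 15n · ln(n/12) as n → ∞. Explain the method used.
S_n ~ 15n · (ln 180 − 1) + O(ln n)

Stirling: ln((15n)!) = 15n ln(15n) − 15n + O(ln n).
  S_n = 15n ln(15n) − 15n − 15n ln(n/12) + O(ln n)
      = 15n ln(15n) − 15n ln n + 15n ln 12 − 15n + O(ln n)
      = 15n ln 15 + 15n ln 12 − 15n + O(ln n)
      = 15n (ln 180 − 1) + O(ln n).
Numerically ln(180) − 1 ≈ 4.1930.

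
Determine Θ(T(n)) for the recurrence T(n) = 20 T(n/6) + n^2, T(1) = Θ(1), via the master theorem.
T(n) = Θ(n^2)

log_6 20 ≈ 1.672. f(n) = n^2 dominates n^(log_6 20) since 2 > 1.672, and the regularity condition a·f(n/b) = 20·(n/6)^2 = (20/36)·n^2 ≤ c·f(n) holds with c = 20/36 ≈ 0.556 < 1. So this is Case 3: T(n) = Θ(f(n)) = Θ(n^2).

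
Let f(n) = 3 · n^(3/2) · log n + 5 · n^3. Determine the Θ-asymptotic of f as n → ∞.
f(n) ∈ Θ(n^3)

Compare the terms by growth order. For large n, n^a · (log n)^b dominates n^a' · (log n)^b' iff a > a', or (a = a' and b > b'). Ranking the 2 terms shows the dominant one is 5 · n^3. Hence f(n) ∈ Θ(n^3).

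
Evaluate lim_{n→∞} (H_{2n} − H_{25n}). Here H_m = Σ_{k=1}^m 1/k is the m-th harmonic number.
lim = ln(2/25)

Euler-Maclaurin gives H_m = ln m + γ + 1/(2m) + O(1/m^2). The γ and O(1/m) terms cancel in the difference:
  H_{2n} − H_{25n} = ln(2n) − ln(25n) + O(1/n) = ln(2/25) + O(1/n).
Hence the limit is ln(2/25).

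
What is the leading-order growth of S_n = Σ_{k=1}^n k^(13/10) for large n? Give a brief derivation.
S_n ~ (10/23) · n^(23/10)

Integral comparison: Σ_{k=1}^n k^(13/10) = ∫_0^n x^(13/10) dx + O(n^(13/10)). The integral is n^(1 + 13/10) / (1 + 13/10) = n^((13+10)/10) / ((13+10)/10) = (10/23) · n^(23/10).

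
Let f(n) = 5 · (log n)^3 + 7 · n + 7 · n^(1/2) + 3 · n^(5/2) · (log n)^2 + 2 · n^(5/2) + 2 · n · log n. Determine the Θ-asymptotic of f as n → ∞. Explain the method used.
f(n) ∈ Θ(n^(5/2) · (log n)^2)

Compare the terms by growth order. For large n, n^a · (log n)^b dominates n^a' · (log n)^b' iff a > a', or (a = a' and b > b'). Ranking the 6 terms shows the dominant one is 3 · n^(5/2) · (log n)^2. Hence f(n) ∈ Θ(n^(5/2) · (log n)^2).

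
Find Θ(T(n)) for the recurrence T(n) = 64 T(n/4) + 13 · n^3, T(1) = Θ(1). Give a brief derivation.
T(n) = Θ(n^3 log n)

log_4 64 = 3, and f(n) = 13 · n^3 = Θ(n^(log_4 64)). This is Case 2 of the master theorem: T(n) = Θ(f(n) · log n) = Θ(n^3 log n).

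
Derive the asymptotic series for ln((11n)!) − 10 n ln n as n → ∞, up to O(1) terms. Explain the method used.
ln((11n)!) − 10 n ln n = n ln n + 11(ln 11 − 1) n + (1/2) ln(2π·11n) + O(1/n)

Stirling: ln((11n)!) = 11n ln(11n) − 11n + (1/2) ln(2π·11n) + O(1/n).
Expand 11n ln(11n) = 11n (ln n + ln 11) = 11n ln n + 11n ln 11.
Subtract 10n ln n: leading term is (11 − 10) n ln n = n ln n. The next term is 11n ln 11 − 11n = 11(ln 11 − 1) n. Then the (1/2) ln(2π·11n) correction.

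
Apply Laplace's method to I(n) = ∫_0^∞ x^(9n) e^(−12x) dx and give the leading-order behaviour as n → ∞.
I(n) ~ (sqrt(2π·9n) / 12) · (9n/(12e))^(9n)

Write the integrand as exp(9n ln x − 12x) and set f(x) = 9n ln x − 12x. Then f'(x) = 9n/x − 12 = 0 at x* = 9n/12, and f''(x*) = −9n/x*^2 = −12^2/(9n). Laplace's method (interior maximum) gives
  I(n) ~ e^(f(x*)) · sqrt(2π / |f''(x*)|)
        = exp(9n ln(9n/12) − 9n) · sqrt(2π · 9n / 12^2)
        = (9n/12)^(9n) e^(−9n) · sqrt(2π·9n) / 12
        = (sqrt(2π·9n) / 12) · (9n/(12e))^(9n).
This matches Γ(9n+1)/12^(9n+1) with Stirling applied to Γ.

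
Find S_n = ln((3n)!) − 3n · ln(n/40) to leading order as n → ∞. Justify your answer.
S_n ~ 3n · (ln 120 − 1) + O(ln n)

Stirling: ln((3n)!) = 3n ln(3n) − 3n + O(ln n).
  S_n = 3n ln(3n) − 3n − 3n ln(n/40) + O(ln n)
      = 3n ln(3n) − 3n ln n + 3n ln 40 − 3n + O(ln n)
      = 3n ln 3 + 3n ln 40 − 3n + O(ln n)
      = 3n (ln 120 − 1) + O(ln n).
Numerically ln(120) − 1 ≈ 3.7875.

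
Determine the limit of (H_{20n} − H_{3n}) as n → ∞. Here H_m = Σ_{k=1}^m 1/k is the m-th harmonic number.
lim = ln(20/3)

Euler-Maclaurin gives H_m = ln m + γ + 1/(2m) + O(1/m^2). The γ and O(1/m) terms cancel in the difference:
  H_{20n} − H_{3n} = ln(20n) − ln(3n) + O(1/n) = ln(20/3) + O(1/n).
Hence the limit is ln(20/3).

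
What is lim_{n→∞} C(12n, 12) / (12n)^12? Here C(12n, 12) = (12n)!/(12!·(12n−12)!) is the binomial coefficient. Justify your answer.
lim = 1/12! = 1/479001600

With N = 12n → ∞: C(N, 12) / N^12 = [N(N−1)…(N−11)] / (12! · N^12) = (1/12!) · 1 · (1 − 1/(12n)) · … · (1 − 11/(12n)). Each factor → 1 as N → ∞, so the limit is 1/12! = 1/479001600.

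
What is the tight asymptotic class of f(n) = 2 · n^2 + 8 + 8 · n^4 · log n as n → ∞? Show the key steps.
f(n) ∈ Θ(n^4 · log n)

Compare the terms by growth order. For large n, n^a · (log n)^b dominates n^a' · (log n)^b' iff a > a', or (a = a' and b > b'). Ranking the 3 terms shows the dominant one is 8 · n^4 · log n. Hence f(n) ∈ Θ(n^4 · log n).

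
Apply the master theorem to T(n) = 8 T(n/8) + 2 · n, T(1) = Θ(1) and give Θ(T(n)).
T(n) = Θ(n log n)

log_8 8 = 1, and f(n) = 2 · n = Θ(n^(log_8 8)). This is Case 2 of the master theorem: T(n) = Θ(f(n) · log n) = Θ(n log n).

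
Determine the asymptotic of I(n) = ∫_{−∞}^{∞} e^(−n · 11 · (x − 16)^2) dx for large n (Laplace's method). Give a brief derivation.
I(n) = sqrt(π/(11n))

Here φ(x) = 11 · (x − 16)^2 has its unique minimum at x* = 16 with φ(x*) = 0 and φ''(x*) = 22. Laplace's method gives
  I(n) ~ e^(−n φ(x*)) · sqrt(2π / (n · φ''(x*))) = sqrt(2π / (22n)) = sqrt(π/(11n)).
This is exact: substituting u = (x − 16)·sqrt(11n) gives I(n) = (1/sqrt(11n)) ∫_{−∞}^{∞} e^(−u^2) du = sqrt(π/(11n)).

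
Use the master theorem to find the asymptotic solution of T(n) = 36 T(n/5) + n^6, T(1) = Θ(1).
T(n) = Θ(n^6)

log_5 36 ≈ 2.227. f(n) = n^6 dominates n^(log_5 36) since 6 > 2.227, and the regularity condition a·f(n/b) = 36·(n/5)^6 = (36/15625)·n^6 ≤ c·f(n) holds with c = 36/15625 ≈ 0.0023 < 1. So this is Case 3: T(n) = Θ(f(n)) = Θ(n^6).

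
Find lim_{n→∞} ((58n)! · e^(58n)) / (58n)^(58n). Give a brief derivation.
lim = ∞

Stirling: (58n)! ~ sqrt(2π·58n) · (58n/e)^(58n). Hence
  (58n)! · e^(58n) / (58n)^(58n) ~ sqrt(2π·58n) = sqrt(2π·58) · sqrt(n) → ∞.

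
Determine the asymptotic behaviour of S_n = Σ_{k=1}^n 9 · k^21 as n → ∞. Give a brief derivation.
S_n ~ 9 · n^22 / 22

By integral comparison (Euler-Maclaurin), Σ_{k=1}^n 9 · k^21 = 9 · ∫_0^n x^21 dx + O(n^21) = 9 · n^22/22 + O(n^21). (Equivalently, Faulhaber's formula gives the same leading term.)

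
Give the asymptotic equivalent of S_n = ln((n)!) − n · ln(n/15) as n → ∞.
S_n ~ n · (ln 15 − 1) + O(ln n)

Stirling: ln((n)!) = n ln(n) − n + O(ln n).
  S_n = n ln(n) − n − n ln(n/15) + O(ln n)
      = n ln(n) − n ln n + n ln 15 − n + O(ln n)
      = n ln 15 − n + O(ln n)
      = n (ln 15 − 1) + O(ln n).
Numerically ln(15) − 1 ≈ 1.7081.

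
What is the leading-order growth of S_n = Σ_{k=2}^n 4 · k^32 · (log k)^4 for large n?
S_n ~ 4 · n^33 · (log n)^4 / 33

By integral comparison, S_n = ∫_1^n 4 · x^32 · (log x)^4 dx + O(n^32 · (log n)^4). For the integral, the leading term of ∫_1^n x^32 (log x)^4 dx is n^33/33 · (log n)^4 (by repeated integration by parts; each step lowers the log-exponent and produces a relatively O(1/log n) correction). Hence S_n ~ 4 · n^33 · (log n)^4 / 33.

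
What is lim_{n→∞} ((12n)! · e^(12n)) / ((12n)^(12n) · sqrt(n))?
lim = sqrt(2π·12)

Stirling: (12n)! ~ sqrt(2π·12n) · (12n/e)^(12n). Hence
  (12n)! · e^(12n) / (12n)^(12n) ~ sqrt(2π·12n).
Dividing by sqrt(n): sqrt(2π·12n) / sqrt(n) = sqrt(2π·12) · n^((1−1)/2), so the limit is sqrt(2π·12).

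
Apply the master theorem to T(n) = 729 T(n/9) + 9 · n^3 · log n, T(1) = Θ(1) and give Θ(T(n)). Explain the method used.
T(n) = Θ(n^3 · (log n)^2)

Here log_9 729 = 3 and f(n) = 9 · n^3 · log n = Θ(n^(log_9 729) · (log n)^1). This is the extended Case 2 of the master theorem (f matches the critical exponent up to log factors), giving T(n) = Θ(n^(log_9 729) · (log n)^(1+1)) = Θ(n^3 · (log n)^2).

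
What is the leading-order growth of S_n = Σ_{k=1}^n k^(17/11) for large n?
S_n ~ (11/28) · n^(28/11)

Integral comparison: Σ_{k=1}^n k^(17/11) = ∫_0^n x^(17/11) dx + O(n^(17/11)). The integral is n^(1 + 17/11) / (1 + 17/11) = n^((17+11)/11) / ((17+11)/11) = (11/28) · n^(28/11).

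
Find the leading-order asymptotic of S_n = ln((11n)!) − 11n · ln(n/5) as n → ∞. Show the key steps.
S_n ~ 11n · (ln 55 − 1) + O(ln n)

Stirling: ln((11n)!) = 11n ln(11n) − 11n + O(ln n).
  S_n = 11n ln(11n) − 11n − 11n ln(n/5) + O(ln n)
      = 11n ln(11n) − 11n ln n + 11n ln 5 − 11n + O(ln n)
      = 11n ln 11 + 11n ln 5 − 11n + O(ln n)
      = 11n (ln 55 − 1) + O(ln n).
Numerically ln(55) − 1 ≈ 3.0073.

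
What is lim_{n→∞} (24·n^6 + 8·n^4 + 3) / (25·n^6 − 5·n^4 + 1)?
lim = 24/25

For large n the leading n^6 terms dominate both numerator and denominator. Dividing top and bottom by n^6, every other term tends to 0, leaving 24/25.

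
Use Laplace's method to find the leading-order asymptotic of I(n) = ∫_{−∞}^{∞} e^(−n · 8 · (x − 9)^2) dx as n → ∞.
I(n) = sqrt(π/(8n))

Here φ(x) = 8 · (x − 9)^2 has its unique minimum at x* = 9 with φ(x*) = 0 and φ''(x*) = 16. Laplace's method gives
  I(n) ~ e^(−n φ(x*)) · sqrt(2π / (n · φ''(x*))) = sqrt(2π / (16n)) = sqrt(π/(8n)).
This is exact: substituting u = (x − 9)·sqrt(8n) gives I(n) = (1/sqrt(8n)) ∫_{−∞}^{∞} e^(−u^2) du = sqrt(π/(8n)).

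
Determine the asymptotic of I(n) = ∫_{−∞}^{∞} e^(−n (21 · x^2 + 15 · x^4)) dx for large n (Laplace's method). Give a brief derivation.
I(n) ~ sqrt(π/(21n))

φ(x) = 21 · x^2 + 15 · x^4 has its unique global minimum at x* = 0 (since φ'(x) = 42x + 60x^3 = 0 only at x = 0 for real x with both coefficients positive, and φ → ∞ as |x| → ∞). At x* = 0, φ(0) = 0 and φ''(0) = 42. Laplace's method then gives
  I(n) ~ sqrt(2π / (n · φ''(0))) · e^(−n φ(0)) = sqrt(2π / (42n)) = sqrt(π/(21n)).
The 15 · x^4 term contributes only at subleading order (an O(1/n) relative correction).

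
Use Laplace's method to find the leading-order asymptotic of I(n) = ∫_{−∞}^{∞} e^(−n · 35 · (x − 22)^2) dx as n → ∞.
I(n) = sqrt(π/(35n))

Here φ(x) = 35 · (x − 22)^2 has its unique minimum at x* = 22 with φ(x*) = 0 and φ''(x*) = 70. Laplace's method gives
  I(n) ~ e^(−n φ(x*)) · sqrt(2π / (n · φ''(x*))) = sqrt(2π / (70n)) = sqrt(π/(35n)).
This is exact: substituting u = (x − 22)·sqrt(35n) gives I(n) = (1/sqrt(35n)) ∫_{−∞}^{∞} e^(−u^2) du = sqrt(π/(35n)).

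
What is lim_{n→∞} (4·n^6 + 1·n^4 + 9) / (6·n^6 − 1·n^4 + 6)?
lim = 4/6 = 2/3

For large n the leading n^6 terms dominate both numerator and denominator. Dividing top and bottom by n^6, every other term tends to 0, leaving 4/6 = 2/3.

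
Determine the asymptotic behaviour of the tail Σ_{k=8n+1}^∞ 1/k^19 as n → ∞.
Σ_{k>8n} 1/k^19 ~ 1/(18 · (8n)^18)

Compare to the integral: ∫_{8n}^∞ x^(−19) dx = [−x^(−18)/18]_{8n}^∞ = 1/((19−1)·(8n)^18). Euler-Maclaurin then gives
  Σ_{k>8n} 1/k^19 = ∫_{8n}^∞ dx/x^19 − 1/(2·(8n)^19) + O(1/(8n)^20).
(Equivalently this is ζ(19) − Σ_{k≤8n} 1/k^19.)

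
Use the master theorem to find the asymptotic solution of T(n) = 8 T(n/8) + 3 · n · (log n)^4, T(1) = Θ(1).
T(n) = Θ(n · (log n)^5)

Here log_8 8 = 1 and f(n) = 3 · n · (log n)^4 = Θ(n^(log_8 8) · (log n)^4). This is the extended Case 2 of the master theorem (f matches the critical exponent up to log factors), giving T(n) = Θ(n^(log_8 8) · (log n)^(4+1)) = Θ(n · (log n)^5).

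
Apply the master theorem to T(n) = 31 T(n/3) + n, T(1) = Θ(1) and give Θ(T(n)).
T(n) = Θ(n^(log_3 31))

Master theorem: compare f(n) = n to n^(log_3 31) where log_3 31 ≈ 3.126. Since 1 < log_3 31, we have f(n) = O(n^(log_3 31 − ε)) for some ε > 0 — Case 1. Hence T(n) = Θ(n^(log_3 31)).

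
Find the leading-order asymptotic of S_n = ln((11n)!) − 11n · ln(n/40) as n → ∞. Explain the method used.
S_n ~ 11n · (ln 440 − 1) + O(ln n)

Stirling: ln((11n)!) = 11n ln(11n) − 11n + O(ln n).
  S_n = 11n ln(11n) − 11n − 11n ln(n/40) + O(ln n)
      = 11n ln(11n) − 11n ln n + 11n ln 40 − 11n + O(ln n)
      = 11n ln 11 + 11n ln 40 − 11n + O(ln n)
      = 11n (ln 440 − 1) + O(ln n).
Numerically ln(440) − 1 ≈ 5.0868.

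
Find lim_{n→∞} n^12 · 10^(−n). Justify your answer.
lim = 0

Exponentials with base > 1 dominate every fixed polynomial: for any fixed c, n^c / 10^n → 0 as n → ∞ (e.g. by the ratio test, or by writing 10^n = e^(n ln 10) and noting e^(n ln 10) / n^c → ∞). Hence n^12 · 10^(−n) = n^12 / 10^n → 0.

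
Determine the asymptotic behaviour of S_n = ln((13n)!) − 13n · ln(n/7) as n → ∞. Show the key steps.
S_n ~ 13n · (ln 91 − 1) + O(ln n)

Stirling: ln((13n)!) = 13n ln(13n) − 13n + O(ln n).
  S_n = 13n ln(13n) − 13n − 13n ln(n/7) + O(ln n)
      = 13n ln(13n) − 13n ln n + 13n ln 7 − 13n + O(ln n)
      = 13n ln 13 + 13n ln 7 − 13n + O(ln n)
      = 13n (ln 91 − 1) + O(ln n).
Numerically ln(91) − 1 ≈ 3.5109.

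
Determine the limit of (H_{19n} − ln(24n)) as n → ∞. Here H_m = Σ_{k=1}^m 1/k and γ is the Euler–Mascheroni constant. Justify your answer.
lim = ln(19/24) + γ

By Euler-Maclaurin, H_m = ln m + γ + O(1/m). So
  H_{19n} − ln(24n) = ln(19n) + γ − ln(24n) + O(1/n)
                       = ln(19/24) + γ + O(1/n).
Hence the limit is ln(19/24) + γ.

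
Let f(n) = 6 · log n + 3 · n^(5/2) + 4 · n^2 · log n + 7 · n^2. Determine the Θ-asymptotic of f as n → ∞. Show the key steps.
f(n) ∈ Θ(n^(5/2))

Compare the terms by growth order. For large n, n^a · (log n)^b dominates n^a' · (log n)^b' iff a > a', or (a = a' and b > b'). Ranking the 4 terms shows the dominant one is 3 · n^(5/2). Hence f(n) ∈ Θ(n^(5/2)).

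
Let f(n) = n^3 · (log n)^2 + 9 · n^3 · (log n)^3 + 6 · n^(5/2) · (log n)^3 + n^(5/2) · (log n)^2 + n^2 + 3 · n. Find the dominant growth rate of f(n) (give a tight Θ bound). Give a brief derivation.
f(n) ∈ Θ(n^3 · (log n)^3)

Compare the terms by growth order. For large n, n^a · (log n)^b dominates n^a' · (log n)^b' iff a > a', or (a = a' and b > b'). Ranking the 6 terms shows the dominant one is 9 · n^3 · (log n)^3. Hence f(n) ∈ Θ(n^3 · (log n)^3).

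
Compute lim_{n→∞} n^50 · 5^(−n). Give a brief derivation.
lim = 0

Exponentials with base > 1 dominate every fixed polynomial: for any fixed c, n^c / 5^n → 0 as n → ∞ (e.g. by the ratio test, or by writing 5^n = e^(n ln 5) and noting e^(n ln 5) / n^c → ∞). Hence n^50 · 5^(−n) = n^50 / 5^n → 0.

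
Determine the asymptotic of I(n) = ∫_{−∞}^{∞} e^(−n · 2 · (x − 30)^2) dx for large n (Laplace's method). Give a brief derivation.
I(n) = sqrt(π/(2n))

Here φ(x) = 2 · (x − 30)^2 has its unique minimum at x* = 30 with φ(x*) = 0 and φ''(x*) = 4. Laplace's method gives
  I(n) ~ e^(−n φ(x*)) · sqrt(2π / (n · φ''(x*))) = sqrt(2π / (4n)) = sqrt(π/(2n)).
This is exact: substituting u = (x − 30)·sqrt(2n) gives I(n) = (1/sqrt(2n)) ∫_{−∞}^{∞} e^(−u^2) du = sqrt(π/(2n)).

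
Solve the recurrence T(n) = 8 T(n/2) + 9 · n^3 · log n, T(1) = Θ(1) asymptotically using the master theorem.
T(n) = Θ(n^3 · (log n)^2)

Here log_2 8 = 3 and f(n) = 9 · n^3 · log n = Θ(n^(log_2 8) · (log n)^1). This is the extended Case 2 of the master theorem (f matches the critical exponent up to log factors), giving T(n) = Θ(n^(log_2 8) · (log n)^(1+1)) = Θ(n^3 · (log n)^2).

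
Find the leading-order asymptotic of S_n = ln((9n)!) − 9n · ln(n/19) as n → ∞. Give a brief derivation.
S_n ~ 9n · (ln 171 − 1) + O(ln n)

Stirling: ln((9n)!) = 9n ln(9n) − 9n + O(ln n).
  S_n = 9n ln(9n) − 9n − 9n ln(n/19) + O(ln n)
      = 9n ln(9n) − 9n ln n + 9n ln 19 − 9n + O(ln n)
      = 9n ln 9 + 9n ln 19 − 9n + O(ln n)
      = 9n (ln 171 − 1) + O(ln n).
Numerically ln(171) − 1 ≈ 4.1417.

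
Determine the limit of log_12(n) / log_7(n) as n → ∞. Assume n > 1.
lim = ln(7) / ln(12) = log_12(7)

Change of base: log_12(n) = ln n / ln 12 and log_7(n) = ln n / ln 7. The ratio is (ln n / ln 12) · (ln 7 / ln n) = ln 7 / ln 12, a constant independent of n. So the limit is ln 7 / ln 12 = log_12(7).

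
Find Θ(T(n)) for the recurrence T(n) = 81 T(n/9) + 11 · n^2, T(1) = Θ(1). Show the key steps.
T(n) = Θ(n^2 log n)

log_9 81 = 2, and f(n) = 11 · n^2 = Θ(n^(log_9 81)). This is Case 2 of the master theorem: T(n) = Θ(f(n) · log n) = Θ(n^2 log n).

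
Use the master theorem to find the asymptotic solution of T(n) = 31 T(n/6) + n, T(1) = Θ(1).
T(n) = Θ(n^(log_6 31))

Master theorem: compare f(n) = n to n^(log_6 31) where log_6 31 ≈ 1.917. Since 1 < log_6 31, we have f(n) = O(n^(log_6 31 − ε)) for some ε > 0 — Case 1. Hence T(n) = Θ(n^(log_6 31)).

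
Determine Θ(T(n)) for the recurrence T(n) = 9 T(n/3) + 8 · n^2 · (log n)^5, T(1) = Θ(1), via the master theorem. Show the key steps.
T(n) = Θ(n^2 · (log n)^6)

Here log_3 9 = 2 and f(n) = 8 · n^2 · (log n)^5 = Θ(n^(log_3 9) · (log n)^5). This is the extended Case 2 of the master theorem (f matches the critical exponent up to log factors), giving T(n) = Θ(n^(log_3 9) · (log n)^(5+1)) = Θ(n^2 · (log n)^6).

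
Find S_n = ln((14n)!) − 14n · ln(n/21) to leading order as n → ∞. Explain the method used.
S_n ~ 14n · (ln 294 − 1) + O(ln n)

Stirling: ln((14n)!) = 14n ln(14n) − 14n + O(ln n).
  S_n = 14n ln(14n) − 14n − 14n ln(n/21) + O(ln n)
      = 14n ln(14n) − 14n ln n + 14n ln 21 − 14n + O(ln n)
      = 14n ln 14 + 14n ln 21 − 14n + O(ln n)
      = 14n (ln 294 − 1) + O(ln n).
Numerically ln(294) − 1 ≈ 4.6836.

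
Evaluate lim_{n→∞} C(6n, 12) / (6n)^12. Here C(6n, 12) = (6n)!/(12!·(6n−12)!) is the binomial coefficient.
lim = 1/12! = 1/479001600

With N = 6n → ∞: C(N, 12) / N^12 = [N(N−1)…(N−11)] / (12! · N^12) = (1/12!) · 1 · (1 − 1/(6n)) · … · (1 − 11/(6n)). Each factor → 1 as N → ∞, so the limit is 1/12! = 1/479001600.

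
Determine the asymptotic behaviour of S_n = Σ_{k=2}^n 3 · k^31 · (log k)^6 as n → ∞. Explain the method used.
S_n ~ 3 · n^32 · (log n)^6 / 32

By integral comparison, S_n = ∫_1^n 3 · x^31 · (log x)^6 dx + O(n^31 · (log n)^6). For the integral, the leading term of ∫_1^n x^31 (log x)^6 dx is n^32/32 · (log n)^6 (by repeated integration by parts; each step lowers the log-exponent and produces a relatively O(1/log n) correction). Hence S_n ~ 3 · n^32 · (log n)^6 / 32.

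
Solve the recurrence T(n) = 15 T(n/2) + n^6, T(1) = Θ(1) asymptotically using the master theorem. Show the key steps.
T(n) = Θ(n^6)

log_2 15 ≈ 3.907. f(n) = n^6 dominates n^(log_2 15) since 6 > 3.907, and the regularity condition a·f(n/b) = 15·(n/2)^6 = (15/64)·n^6 ≤ c·f(n) holds with c = 15/64 ≈ 0.234 < 1. So this is Case 3: T(n) = Θ(f(n)) = Θ(n^6).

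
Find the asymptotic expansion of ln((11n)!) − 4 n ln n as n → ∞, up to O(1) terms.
ln((11n)!) − 4 n ln n = 7 n ln n + 11(ln 11 − 1) n + (1/2) ln(2π·11n) + O(1/n)

Stirling: ln((11n)!) = 11n ln(11n) − 11n + (1/2) ln(2π·11n) + O(1/n).
Expand 11n ln(11n) = 11n (ln n + ln 11) = 11n ln n + 11n ln 11.
Subtract 4n ln n: leading term is (11 − 4) n ln n = 7 n ln n. The next term is 11n ln 11 − 11n = 11(ln 11 − 1) n. Then the (1/2) ln(2π·11n) correction.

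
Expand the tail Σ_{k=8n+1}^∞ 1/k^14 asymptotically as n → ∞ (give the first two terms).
Σ_{k>8n} 1/k^14 = 1/(13 · (8n)^13) − 1/(2 · (8n)^14) + O(1/(8n)^15)

Compare to the integral: ∫_{8n}^∞ x^(−14) dx = [−x^(−13)/13]_{8n}^∞ = 1/((14−1)·(8n)^13). The Euler-Maclaurin correction adds −f(8n)/2 = −1/(2·(8n)^14). Euler-Maclaurin then gives
  Σ_{k>8n} 1/k^14 = ∫_{8n}^∞ dx/x^14 − 1/(2·(8n)^14) + O(1/(8n)^15).
(Equivalently this is ζ(14) − Σ_{k≤8n} 1/k^14.)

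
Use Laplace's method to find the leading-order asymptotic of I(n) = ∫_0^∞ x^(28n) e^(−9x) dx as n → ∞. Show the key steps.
I(n) ~ (sqrt(2π·28n) / 9) · (28n/(9e))^(28n)

Write the integrand as exp(28n ln x − 9x) and set f(x) = 28n ln x − 9x. Then f'(x) = 28n/x − 9 = 0 at x* = 28n/9, and f''(x*) = −28n/x*^2 = −9^2/(28n). Laplace's method (interior maximum) gives
  I(n) ~ e^(f(x*)) · sqrt(2π / |f''(x*)|)
        = exp(28n ln(28n/9) − 28n) · sqrt(2π · 28n / 9^2)
        = (28n/9)^(28n) e^(−28n) · sqrt(2π·28n) / 9
        = (sqrt(2π·28n) / 9) · (28n/(9e))^(28n).
This matches Γ(28n+1)/9^(28n+1) with Stirling applied to Γ.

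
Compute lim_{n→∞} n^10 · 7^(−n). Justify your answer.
lim = 0

Exponentials with base > 1 dominate every fixed polynomial: for any fixed c, n^c / 7^n → 0 as n → ∞ (e.g. by the ratio test, or by writing 7^n = e^(n ln 7) and noting e^(n ln 7) / n^c → ∞). Hence n^10 · 7^(−n) = n^10 / 7^n → 0.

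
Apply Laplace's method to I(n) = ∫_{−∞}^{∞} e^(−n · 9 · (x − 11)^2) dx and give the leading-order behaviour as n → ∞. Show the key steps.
I(n) = sqrt(π/(9n))

Here φ(x) = 9 · (x − 11)^2 has its unique minimum at x* = 11 with φ(x*) = 0 and φ''(x*) = 18. Laplace's method gives
  I(n) ~ e^(−n φ(x*)) · sqrt(2π / (n · φ''(x*))) = sqrt(2π / (18n)) = sqrt(π/(9n)).
This is exact: substituting u = (x − 11)·sqrt(9n) gives I(n) = (1/sqrt(9n)) ∫_{−∞}^{∞} e^(−u^2) du = sqrt(π/(9n)).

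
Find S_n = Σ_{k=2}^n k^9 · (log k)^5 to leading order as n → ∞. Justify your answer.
S_n ~ n^10 · (log n)^5 / 10

By integral comparison, S_n = ∫_1^n x^9 · (log x)^5 dx + O(n^9 · (log n)^5). For the integral, the leading term of ∫_1^n x^9 (log x)^5 dx is n^10/10 · (log n)^5 (by repeated integration by parts; each step lowers the log-exponent and produces a relatively O(1/log n) correction). Hence S_n ~ n^10 · (log n)^5 / 10.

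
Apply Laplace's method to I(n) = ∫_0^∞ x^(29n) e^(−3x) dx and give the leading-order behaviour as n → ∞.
I(n) ~ (sqrt(2π·29n) / 3) · (29n/(3e))^(29n)

Write the integrand as exp(29n ln x − 3x) and set f(x) = 29n ln x − 3x. Then f'(x) = 29n/x − 3 = 0 at x* = 29n/3, and f''(x*) = −29n/x*^2 = −3^2/(29n). Laplace's method (interior maximum) gives
  I(n) ~ e^(f(x*)) · sqrt(2π / |f''(x*)|)
        = exp(29n ln(29n/3) − 29n) · sqrt(2π · 29n / 3^2)
        = (29n/3)^(29n) e^(−29n) · sqrt(2π·29n) / 3
        = (sqrt(2π·29n) / 3) · (29n/(3e))^(29n).
This matches Γ(29n+1)/3^(29n+1) with Stirling applied to Γ.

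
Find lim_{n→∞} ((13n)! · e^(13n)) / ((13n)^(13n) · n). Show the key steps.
lim = 0

Stirling: (13n)! ~ sqrt(2π·13n) · (13n/e)^(13n). Hence
  (13n)! · e^(13n) / (13n)^(13n) ~ sqrt(2π·13n).
Dividing by n: sqrt(2π·13n) / n = sqrt(2π·13) · n^((1−2)/2), so the expression behaves like sqrt(2π·13) · n^((1−2)/2) → 0.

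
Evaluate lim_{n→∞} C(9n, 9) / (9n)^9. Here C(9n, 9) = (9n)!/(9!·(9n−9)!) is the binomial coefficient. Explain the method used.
lim = 1/9! = 1/362880

With N = 9n → ∞: C(N, 9) / N^9 = [N(N−1)…(N−8)] / (9! · N^9) = (1/9!) · 1 · (1 − 1/(9n)) · … · (1 − 8/(9n)). Each factor → 1 as N → ∞, so the limit is 1/9! = 1/362880.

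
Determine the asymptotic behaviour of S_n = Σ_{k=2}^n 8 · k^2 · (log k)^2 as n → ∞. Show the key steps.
S_n ~ 8 · n^3 · (log n)^2 / 3

By integral comparison, S_n = ∫_1^n 8 · x^2 · (log x)^2 dx + O(n^2 · (log n)^2). For the integral, the leading term of ∫_1^n x^2 (log x)^2 dx is n^3/3 · (log n)^2 (by repeated integration by parts; each step lowers the log-exponent and produces a relatively O(1/log n) correction). Hence S_n ~ 8 · n^3 · (log n)^2 / 3.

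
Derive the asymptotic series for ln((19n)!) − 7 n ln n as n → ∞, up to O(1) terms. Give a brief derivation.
ln((19n)!) − 7 n ln n = 12 n ln n + 19(ln 19 − 1) n + (1/2) ln(2π·19n) + O(1/n)

Stirling: ln((19n)!) = 19n ln(19n) − 19n + (1/2) ln(2π·19n) + O(1/n).
Expand 19n ln(19n) = 19n (ln n + ln 19) = 19n ln n + 19n ln 19.
Subtract 7n ln n: leading term is (19 − 7) n ln n = 12 n ln n. The next term is 19n ln 19 − 19n = 19(ln 19 − 1) n. Then the (1/2) ln(2π·19n) correction.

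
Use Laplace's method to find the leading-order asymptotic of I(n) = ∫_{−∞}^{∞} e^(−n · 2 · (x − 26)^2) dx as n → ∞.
I(n) = sqrt(π/(2n))

Here φ(x) = 2 · (x − 26)^2 has its unique minimum at x* = 26 with φ(x*) = 0 and φ''(x*) = 4. Laplace's method gives
  I(n) ~ e^(−n φ(x*)) · sqrt(2π / (n · φ''(x*))) = sqrt(2π / (4n)) = sqrt(π/(2n)).
This is exact: substituting u = (x − 26)·sqrt(2n) gives I(n) = (1/sqrt(2n)) ∫_{−∞}^{∞} e^(−u^2) du = sqrt(π/(2n)).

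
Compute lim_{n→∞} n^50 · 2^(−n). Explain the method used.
lim = 0

Exponentials with base > 1 dominate every fixed polynomial: for any fixed c, n^c / 2^n → 0 as n → ∞ (e.g. by the ratio test, or by writing 2^n = e^(n ln 2) and noting e^(n ln 2) / n^c → ∞). Hence n^50 · 2^(−n) = n^50 / 2^n → 0.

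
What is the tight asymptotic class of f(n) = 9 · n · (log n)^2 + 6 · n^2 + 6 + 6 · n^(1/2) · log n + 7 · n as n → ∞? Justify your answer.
f(n) ∈ Θ(n^2)

Compare the terms by growth order. For large n, n^a · (log n)^b dominates n^a' · (log n)^b' iff a > a', or (a = a' and b > b'). Ranking the 5 terms shows the dominant one is 6 · n^2. Hence f(n) ∈ Θ(n^2).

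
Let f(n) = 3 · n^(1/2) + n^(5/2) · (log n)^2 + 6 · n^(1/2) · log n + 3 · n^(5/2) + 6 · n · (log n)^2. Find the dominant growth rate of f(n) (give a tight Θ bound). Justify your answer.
f(n) ∈ Θ(n^(5/2) · (log n)^2)

Compare the terms by growth order. For large n, n^a · (log n)^b dominates n^a' · (log n)^b' iff a > a', or (a = a' and b > b'). Ranking the 5 terms shows the dominant one is n^(5/2) · (log n)^2. Hence f(n) ∈ Θ(n^(5/2) · (log n)^2).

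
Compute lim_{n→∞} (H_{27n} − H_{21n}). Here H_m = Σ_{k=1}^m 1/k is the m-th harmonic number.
lim = ln(27/21) = ln(9/7)

Euler-Maclaurin gives H_m = ln m + γ + 1/(2m) + O(1/m^2). The γ and O(1/m) terms cancel in the difference:
  H_{27n} − H_{21n} = ln(27n) − ln(21n) + O(1/n) = ln(27/21) + O(1/n).
Hence the limit is ln(27/21) = ln(9/7).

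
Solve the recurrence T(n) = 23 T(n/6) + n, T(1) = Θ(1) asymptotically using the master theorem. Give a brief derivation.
T(n) = Θ(n^(log_6 23))

Master theorem: compare f(n) = n to n^(log_6 23) where log_6 23 ≈ 1.750. Since 1 < log_6 23, we have f(n) = O(n^(log_6 23 − ε)) for some ε > 0 — Case 1. Hence T(n) = Θ(n^(log_6 23)).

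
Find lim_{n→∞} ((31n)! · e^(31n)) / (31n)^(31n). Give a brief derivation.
lim = ∞

Stirling: (31n)! ~ sqrt(2π·31n) · (31n/e)^(31n). Hence
  (31n)! · e^(31n) / (31n)^(31n) ~ sqrt(2π·31n) = sqrt(2π·31) · sqrt(n) → ∞.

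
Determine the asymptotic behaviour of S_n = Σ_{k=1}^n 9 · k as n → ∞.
S_n ~ 9 · n^2 / 2

By integral comparison (Euler-Maclaurin), Σ_{k=1}^n 9 · k = 9 · ∫_0^n x^1 dx + O(n) = 9 · n^2/2 + O(n). (Equivalently, Faulhaber's formula gives the same leading term.)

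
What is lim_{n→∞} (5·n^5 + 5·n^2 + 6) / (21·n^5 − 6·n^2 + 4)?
lim = 5/21

For large n the leading n^5 terms dominate both numerator and denominator. Dividing top and bottom by n^5, every other term tends to 0, leaving 5/21.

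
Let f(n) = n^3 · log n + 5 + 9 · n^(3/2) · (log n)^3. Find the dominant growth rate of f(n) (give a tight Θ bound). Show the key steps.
f(n) ∈ Θ(n^3 · log n)

Compare the terms by growth order. For large n, n^a · (log n)^b dominates n^a' · (log n)^b' iff a > a', or (a = a' and b > b'). Ranking the 3 terms shows the dominant one is n^3 · log n. Hence f(n) ∈ Θ(n^3 · log n).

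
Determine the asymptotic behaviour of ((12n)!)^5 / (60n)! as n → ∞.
((12n)!)^5/(60n)! ~ ((2π·12n)^(4/2) / sqrt(5)) · 5^(−5·12n)  →  0

Write N = 12n. Stirling: N! ~ sqrt(2π N)(N/e)^N and (5N)! ~ sqrt(2π·5N)·(5N/e)^(5N).
  (N!)^5/(5N)! ~ (2π N)^(5/2) (N/e)^(5N) / [sqrt(2π·5N) (5N/e)^(5N)]
     = (2π N)^(5/2) / sqrt(2π·5N) · (N/(5N))^(5N)
     = (2π N)^((5−1)/2) / sqrt(5) · 5^(−5N).
Since 5^5 > 1, the factor 5^(−5N) decays exponentially, so the ratio → 0. Substituting N = 12n gives the stated form.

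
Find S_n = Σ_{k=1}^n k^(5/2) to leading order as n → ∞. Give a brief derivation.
S_n ~ (2/7) · n^(7/2)

Integral comparison: Σ_{k=1}^n k^(5/2) = ∫_0^n x^(5/2) dx + O(n^(5/2)). The integral is n^(1 + 5/2) / (1 + 5/2) = n^((5+2)/2) / ((5+2)/2) = (2/7) · n^(7/2).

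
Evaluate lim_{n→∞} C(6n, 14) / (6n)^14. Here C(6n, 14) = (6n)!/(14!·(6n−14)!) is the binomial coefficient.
lim = 1/14! = 1/87178291200

With N = 6n → ∞: C(N, 14) / N^14 = [N(N−1)…(N−13)] / (14! · N^14) = (1/14!) · 1 · (1 − 1/(6n)) · … · (1 − 13/(6n)). Each factor → 1 as N → ∞, so the limit is 1/14! = 1/87178291200.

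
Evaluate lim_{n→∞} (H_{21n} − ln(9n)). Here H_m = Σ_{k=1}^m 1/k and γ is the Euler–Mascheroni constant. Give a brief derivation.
lim = ln(7/3) + γ

By Euler-Maclaurin, H_m = ln m + γ + O(1/m). So
  H_{21n} − ln(9n) = ln(21n) + γ − ln(9n) + O(1/n)
                       = ln(21/9) + γ + O(1/n).
Hence the limit is ln(21/9) + γ (= ln(7/3)).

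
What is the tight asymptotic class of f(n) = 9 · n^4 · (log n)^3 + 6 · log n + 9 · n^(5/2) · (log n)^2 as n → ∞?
f(n) ∈ Θ(n^4 · (log n)^3)

Compare the terms by growth order. For large n, n^a · (log n)^b dominates n^a' · (log n)^b' iff a > a', or (a = a' and b > b'). Ranking the 3 terms shows the dominant one is 9 · n^4 · (log n)^3. Hence f(n) ∈ Θ(n^4 · (log n)^3).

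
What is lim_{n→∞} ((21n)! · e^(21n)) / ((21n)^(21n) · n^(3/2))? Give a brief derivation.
lim = 0

Stirling: (21n)! ~ sqrt(2π·21n) · (21n/e)^(21n). Hence
  (21n)! · e^(21n) / (21n)^(21n) ~ sqrt(2π·21n).
Dividing by n^(3/2): sqrt(2π·21n) / n^(3/2) = sqrt(2π·21) · n^((1−3)/2), so the expression behaves like sqrt(2π·21) · n^((1−3)/2) → 0.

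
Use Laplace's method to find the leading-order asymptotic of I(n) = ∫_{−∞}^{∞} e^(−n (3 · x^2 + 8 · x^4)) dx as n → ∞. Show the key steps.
I(n) ~ sqrt(π/(3n))

φ(x) = 3 · x^2 + 8 · x^4 has its unique global minimum at x* = 0 (since φ'(x) = 6x + 32x^3 = 0 only at x = 0 for real x with both coefficients positive, and φ → ∞ as |x| → ∞). At x* = 0, φ(0) = 0 and φ''(0) = 6. Laplace's method then gives
  I(n) ~ sqrt(2π / (n · φ''(0))) · e^(−n φ(0)) = sqrt(2π / (6n)) = sqrt(π/(3n)).
The 8 · x^4 term contributes only at subleading order (an O(1/n) relative correction).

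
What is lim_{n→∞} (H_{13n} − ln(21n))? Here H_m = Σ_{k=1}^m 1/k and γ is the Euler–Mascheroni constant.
lim = ln(13/21) + γ

By Euler-Maclaurin, H_m = ln m + γ + O(1/m). So
  H_{13n} − ln(21n) = ln(13n) + γ − ln(21n) + O(1/n)
                       = ln(13/21) + γ + O(1/n).
Hence the limit is ln(13/21) + γ.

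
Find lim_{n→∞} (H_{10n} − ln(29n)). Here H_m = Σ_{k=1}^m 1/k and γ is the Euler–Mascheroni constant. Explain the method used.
lim = ln(10/29) + γ

By Euler-Maclaurin, H_m = ln m + γ + O(1/m). So
  H_{10n} − ln(29n) = ln(10n) + γ − ln(29n) + O(1/n)
                       = ln(10/29) + γ + O(1/n).
Hence the limit is ln(10/29) + γ.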